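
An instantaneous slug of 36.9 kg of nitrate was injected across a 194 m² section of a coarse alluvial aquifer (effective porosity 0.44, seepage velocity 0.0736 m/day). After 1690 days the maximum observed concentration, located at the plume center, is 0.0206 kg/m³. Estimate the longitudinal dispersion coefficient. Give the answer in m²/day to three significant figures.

0.0207 m²/day

At the plume center C_max = M/(n_e·A·√(4πDt)), so D = M²/(4πt·(n_e·A·C_max)²).
n_e·A·C_max = 0.44 × 194 × 0.0206 = 1.758 kg/m.
D = 36.9²/(4π × 1690 × 1.758²) = 0.0207 m²/day.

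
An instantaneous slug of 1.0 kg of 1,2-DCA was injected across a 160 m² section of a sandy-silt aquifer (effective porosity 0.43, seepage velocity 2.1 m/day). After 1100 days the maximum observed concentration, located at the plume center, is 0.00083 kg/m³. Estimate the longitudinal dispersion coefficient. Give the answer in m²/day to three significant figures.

0.0222 m²/day

At the plume center C_max = M/(n_e·A·√(4πDt)), so D = M²/(4πt·(n_e·A·C_max)²).
n_e·A·C_max = 0.43 × 160 × 0.00083 = 0.05710 kg/m.
D = 1.0²/(4π × 1100 × 0.05710²) = 0.0222 m²/day.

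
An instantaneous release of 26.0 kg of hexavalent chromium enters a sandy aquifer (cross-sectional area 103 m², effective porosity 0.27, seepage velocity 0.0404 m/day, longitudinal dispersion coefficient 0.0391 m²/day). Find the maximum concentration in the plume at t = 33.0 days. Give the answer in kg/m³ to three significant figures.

0.232 kg/m³

The peak of an instantaneous 1D plume sits at x = vt; there the Gaussian factor is 1 and C_max = M/(n_e·A·√(4πDt)), where n_e·A is the pore area the mass is dissolved in.
√(4πDt) = √(4π × 0.0391 × 33.0) = 4.027 m, so C_max = 26.0/(0.27 × 103 × 4.027) = 0.232 kg/m³.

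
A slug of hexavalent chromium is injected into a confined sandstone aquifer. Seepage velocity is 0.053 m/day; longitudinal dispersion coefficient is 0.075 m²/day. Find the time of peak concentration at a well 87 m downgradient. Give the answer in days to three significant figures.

1620 days

For the 1D instantaneous-source solution, setting ∂C/∂t = 0 at fixed x gives v²t² + 2Dt − x² = 0, so t = (√(D² + v²x²) − D)/v².
√(D² + v²x²) = √(0.075² + 0.053² × 87²) = 4.612; v² = 0.002809.
t = (4.612 − 0.075)/0.002809 = 1620 days (vs. the pure-advection estimate x/v = 1640 d).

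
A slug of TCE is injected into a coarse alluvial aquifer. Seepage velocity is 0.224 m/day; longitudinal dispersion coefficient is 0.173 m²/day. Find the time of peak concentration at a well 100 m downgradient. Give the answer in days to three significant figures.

For the 1D instantaneous-source solution, setting ∂C/∂t = 0 at fixed x gives v²t² + 2Dt − x² = 0, so t = (√(D² + v²x²) − D)/v².
√(D² + v²x²) = √(0.173² + 0.224² × 100²) = 22.40; v² = 0.050176.
t = (22.40 − 0.173)/0.050176 = 443 days (vs. the pure-advection estimate x/v = 446 d).

443 days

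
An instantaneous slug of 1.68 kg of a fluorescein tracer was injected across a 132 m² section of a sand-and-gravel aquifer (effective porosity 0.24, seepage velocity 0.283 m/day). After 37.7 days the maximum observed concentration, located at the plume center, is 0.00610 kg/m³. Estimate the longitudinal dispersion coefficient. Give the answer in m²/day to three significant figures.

At the plume center C_max = M/(n_e·A·√(4πDt)), so D = M²/(4πt·(n_e·A·C_max)²).
n_e·A·C_max = 0.24 × 132 × 0.00610 = 0.1932 kg/m.
D = 1.68²/(4π × 37.7 × 0.1932²) = 0.160 m²/day.

0.160 m²/day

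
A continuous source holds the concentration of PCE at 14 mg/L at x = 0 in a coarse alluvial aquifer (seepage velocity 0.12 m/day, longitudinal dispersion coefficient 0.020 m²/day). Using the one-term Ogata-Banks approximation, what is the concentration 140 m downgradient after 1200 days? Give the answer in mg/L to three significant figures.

For a continuous step input, C/C₀ ≈ ½·erfc((x−vt)/(2√(Dt))).
vt = 0.12 × 1200 = 144 m and 2√(Dt) = 2√(0.020 × 1200) = 9.798 m.
Argument (x−vt)/(2√(Dt)) = (140 − 144)/9.798 = -0.4082; ½·erfc(-0.4082) = 0.7181.
C = 14 × 0.7181 = 10.1 mg/L.

10.1 mg/L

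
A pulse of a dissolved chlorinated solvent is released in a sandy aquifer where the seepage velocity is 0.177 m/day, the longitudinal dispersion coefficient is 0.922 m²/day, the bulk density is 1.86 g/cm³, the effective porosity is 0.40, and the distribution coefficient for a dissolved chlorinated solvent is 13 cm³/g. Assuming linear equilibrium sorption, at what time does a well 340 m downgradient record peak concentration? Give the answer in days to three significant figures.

116000 days

Retardation factor R = 1 + ρ_b·K_d/n = 1 + 1.86 × 13/0.40 = 61.45.
Sorption retards both mechanisms: v_R = v/R = 0.002880 m/day, D_R = D/R = 0.01500 m²/day.
Peak time from v_R²t² + 2D_R t − x² = 0: t = (√(D_R² + v_R²x²) − D_R)/v_R².
√(D_R² + v_R²x²) = √(0.01500² + 0.002880² × 340²) = 0.9793; v_R² = 8.294e-06.
t = (0.9793 − 0.01500)/8.294e-06 = 116000 days.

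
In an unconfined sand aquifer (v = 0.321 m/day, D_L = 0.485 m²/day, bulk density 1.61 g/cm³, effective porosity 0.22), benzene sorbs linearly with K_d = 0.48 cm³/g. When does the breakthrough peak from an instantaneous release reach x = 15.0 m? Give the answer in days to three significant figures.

191 days

Retardation factor R = 1 + ρ_b·K_d/n = 1 + 1.61 × 0.48/0.22 = 4.513.
Sorption retards both mechanisms: v_R = v/R = 0.07113 m/day, D_R = D/R = 0.1075 m²/day.
Peak time from v_R²t² + 2D_R t − x² = 0: t = (√(D_R² + v_R²x²) − D_R)/v_R².
√(D_R² + v_R²x²) = √(0.1075² + 0.07113² × 15.0²) = 1.072; v_R² = 0.005059.
t = (1.072 − 0.1075)/0.005059 = 191 days.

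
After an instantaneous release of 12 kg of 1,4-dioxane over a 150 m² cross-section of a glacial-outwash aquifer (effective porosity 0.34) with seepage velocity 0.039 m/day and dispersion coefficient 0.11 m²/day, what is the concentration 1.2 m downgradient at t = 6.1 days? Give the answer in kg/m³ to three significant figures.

0.0574 kg/m³

For an instantaneous plane source, C(x,t) = M/(n_e·A·√(4πDt)) · exp(−(x−vt)²/(4Dt)), with n_e·A the pore (flow) area.
Plume center vt = 0.039 × 6.1 = 0.2379 m, so the well at 1.2 m is 0.9621 m downgradient of the peak.
√(4πDt) = 2.904 m, giving peak height M/(n_e·A·√(4πDt)) = 12/(0.34 × 150 × 2.904) = 0.08102 kg/m³.
(x−vt)²/(4Dt) = (0.9621)²/(4 × 0.11 × 6.1) = 0.3449; exp(−0.3449) = 0.7083.
C = 0.08102 × 0.7083 = 0.0574 kg/m³.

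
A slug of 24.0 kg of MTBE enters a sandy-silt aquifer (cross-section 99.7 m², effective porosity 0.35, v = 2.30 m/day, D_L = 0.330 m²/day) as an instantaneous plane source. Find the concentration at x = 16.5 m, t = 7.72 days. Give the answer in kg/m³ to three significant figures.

0.104 kg/m³

For an instantaneous plane source, C(x,t) = M/(n_e·A·√(4πDt)) · exp(−(x−vt)²/(4Dt)), with n_e·A the pore (flow) area.
Plume center vt = 2.30 × 7.72 = 17.756 m, so the well at 16.5 m is 1.256 m upgradient of the peak.
√(4πDt) = 5.658 m, giving peak height M/(n_e·A·√(4πDt)) = 24.0/(0.35 × 99.7 × 5.658) = 0.1216 kg/m³.
(x−vt)²/(4Dt) = (-1.256)²/(4 × 0.330 × 7.72) = 0.1548; exp(−0.1548) = 0.8566.
C = 0.1216 × 0.8566 = 0.104 kg/m³.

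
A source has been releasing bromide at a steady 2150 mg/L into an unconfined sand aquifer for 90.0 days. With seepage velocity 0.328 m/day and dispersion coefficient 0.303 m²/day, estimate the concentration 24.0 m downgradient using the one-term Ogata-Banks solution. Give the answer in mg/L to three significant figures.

For a continuous step input, C/C₀ ≈ ½·erfc((x−vt)/(2√(Dt))).
vt = 0.328 × 90.0 = 29.52 m and 2√(Dt) = 2√(0.303 × 90.0) = 10.44 m.
Argument (x−vt)/(2√(Dt)) = (24.0 − 29.52)/10.44 = -0.5287; ½·erfc(-0.5287) = 0.7727.
C = 2150 × 0.7727 = 1660 mg/L.

1660 mg/L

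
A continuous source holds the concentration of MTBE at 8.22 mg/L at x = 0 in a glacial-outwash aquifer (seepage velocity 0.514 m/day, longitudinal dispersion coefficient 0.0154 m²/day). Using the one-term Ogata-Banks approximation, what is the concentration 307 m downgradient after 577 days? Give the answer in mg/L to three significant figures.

0.0552 mg/L

For a continuous step input, C/C₀ ≈ ½·erfc((x−vt)/(2√(Dt))).
vt = 0.514 × 577 = 296.578 m and 2√(Dt) = 2√(0.0154 × 577) = 5.962 m.
Argument (x−vt)/(2√(Dt)) = (307 − 296.578)/5.962 = 1.748; ½·erfc(1.748) = 0.006717.
C = 8.22 × 0.006717 = 0.0552 mg/L.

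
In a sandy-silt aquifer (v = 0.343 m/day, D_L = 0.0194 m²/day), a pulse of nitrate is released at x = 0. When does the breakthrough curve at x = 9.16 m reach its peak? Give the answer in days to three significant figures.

For the 1D instantaneous-source solution, setting ∂C/∂t = 0 at fixed x gives v²t² + 2Dt − x² = 0, so t = (√(D² + v²x²) − D)/v².
√(D² + v²x²) = √(0.0194² + 0.343² × 9.16²) = 3.142; v² = 0.117649.
t = (3.142 − 0.0194)/0.117649 = 26.5 days (vs. the pure-advection estimate x/v = 26.7 d).

26.5 days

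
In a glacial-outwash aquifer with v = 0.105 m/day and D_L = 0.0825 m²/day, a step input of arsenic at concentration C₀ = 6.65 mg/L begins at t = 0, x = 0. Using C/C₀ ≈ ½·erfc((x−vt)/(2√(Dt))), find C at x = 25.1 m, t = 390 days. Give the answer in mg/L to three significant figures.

6.49 mg/L

For a continuous step input, C/C₀ ≈ ½·erfc((x−vt)/(2√(Dt))).
vt = 0.105 × 390 = 40.95 m and 2√(Dt) = 2√(0.0825 × 390) = 11.34 m.
Argument (x−vt)/(2√(Dt)) = (25.1 − 40.95)/11.34 = -1.398; ½·erfc(-1.398) = 0.9760.
C = 6.65 × 0.9760 = 6.49 mg/L.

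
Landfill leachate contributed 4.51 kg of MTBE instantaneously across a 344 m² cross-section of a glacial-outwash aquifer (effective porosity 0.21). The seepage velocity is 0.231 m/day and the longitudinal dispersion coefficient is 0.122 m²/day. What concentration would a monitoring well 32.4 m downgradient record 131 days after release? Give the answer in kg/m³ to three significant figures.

0.00410 kg/m³

For an instantaneous plane source, C(x,t) = M/(n_e·A·√(4πDt)) · exp(−(x−vt)²/(4Dt)), with n_e·A the pore (flow) area.
Plume center vt = 0.231 × 131 = 30.261 m, so the well at 32.4 m is 2.139 m downgradient of the peak.
√(4πDt) = 14.17 m, giving peak height M/(n_e·A·√(4πDt)) = 4.51/(0.21 × 344 × 14.17) = 0.004406 kg/m³.
(x−vt)²/(4Dt) = (2.139)²/(4 × 0.122 × 131) = 0.07157; exp(−0.07157) = 0.9309.
C = 0.004406 × 0.9309 = 0.00410 kg/m³.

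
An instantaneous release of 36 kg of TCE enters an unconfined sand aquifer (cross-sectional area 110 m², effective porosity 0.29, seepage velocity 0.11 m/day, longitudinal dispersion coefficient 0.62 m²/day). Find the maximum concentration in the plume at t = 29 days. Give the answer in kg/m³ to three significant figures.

The peak of an instantaneous 1D plume sits at x = vt; there the Gaussian factor is 1 and C_max = M/(n_e·A·√(4πDt)), where n_e·A is the pore area the mass is dissolved in.
√(4πDt) = √(4π × 0.62 × 29) = 15.03 m, so C_max = 36/(0.29 × 110 × 15.03) = 0.0751 kg/m³.

0.0751 kg/m³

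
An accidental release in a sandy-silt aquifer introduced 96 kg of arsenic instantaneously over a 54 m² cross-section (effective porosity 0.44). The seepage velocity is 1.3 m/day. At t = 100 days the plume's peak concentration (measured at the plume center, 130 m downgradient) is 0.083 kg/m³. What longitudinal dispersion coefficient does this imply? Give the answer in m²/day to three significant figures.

1.89 m²/day

At the plume center C_max = M/(n_e·A·√(4πDt)), so D = M²/(4πt·(n_e·A·C_max)²).
n_e·A·C_max = 0.44 × 54 × 0.083 = 1.972 kg/m.
D = 96²/(4π × 100 × 1.972²) = 1.89 m²/day.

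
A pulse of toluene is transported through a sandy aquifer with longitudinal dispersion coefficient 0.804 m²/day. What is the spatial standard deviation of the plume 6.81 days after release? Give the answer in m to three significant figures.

Dispersive spreading gives a Gaussian with σ² = 2Dt; advection only shifts the center.
σ = √(2 × 0.804 × 6.81) = 3.31 m.

3.31 m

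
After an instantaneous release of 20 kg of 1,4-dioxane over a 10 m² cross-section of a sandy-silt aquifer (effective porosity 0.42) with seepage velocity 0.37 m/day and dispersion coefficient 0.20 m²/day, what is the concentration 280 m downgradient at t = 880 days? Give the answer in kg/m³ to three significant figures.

For an instantaneous plane source, C(x,t) = M/(n_e·A·√(4πDt)) · exp(−(x−vt)²/(4Dt)), with n_e·A the pore (flow) area.
Plume center vt = 0.37 × 880 = 325.6 m, so the well at 280 m is 45.6 m upgradient of the peak.
√(4πDt) = 47.03 m, giving peak height M/(n_e·A·√(4πDt)) = 20/(0.42 × 10 × 47.03) = 0.1013 kg/m³.
(x−vt)²/(4Dt) = (-45.6)²/(4 × 0.20 × 880) = 2.954; exp(−2.954) = 0.05213.
C = 0.1013 × 0.05213 = 0.00528 kg/m³.

0.00528 kg/m³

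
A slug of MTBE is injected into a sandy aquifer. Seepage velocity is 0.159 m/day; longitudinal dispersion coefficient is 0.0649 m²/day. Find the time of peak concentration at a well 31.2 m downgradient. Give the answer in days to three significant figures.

194 days

For the 1D instantaneous-source solution, setting ∂C/∂t = 0 at fixed x gives v²t² + 2Dt − x² = 0, so t = (√(D² + v²x²) − D)/v².
√(D² + v²x²) = √(0.0649² + 0.159² × 31.2²) = 4.961; v² = 0.025281.
t = (4.961 − 0.0649)/0.025281 = 194 days (vs. the pure-advection estimate x/v = 196 d).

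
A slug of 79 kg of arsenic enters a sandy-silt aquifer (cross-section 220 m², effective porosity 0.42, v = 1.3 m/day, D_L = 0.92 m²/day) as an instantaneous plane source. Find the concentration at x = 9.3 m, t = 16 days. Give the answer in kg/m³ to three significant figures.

0.00665 kg/m³

For an instantaneous plane source, C(x,t) = M/(n_e·A·√(4πDt)) · exp(−(x−vt)²/(4Dt)), with n_e·A the pore (flow) area.
Plume center vt = 1.3 × 16 = 20.8 m, so the well at 9.3 m is 11.5 m upgradient of the peak.
√(4πDt) = 13.60 m, giving peak height M/(n_e·A·√(4πDt)) = 79/(0.42 × 220 × 13.60) = 0.06287 kg/m³.
(x−vt)²/(4Dt) = (-11.5)²/(4 × 0.92 × 16) = 2.246; exp(−2.246) = 0.1058.
C = 0.06287 × 0.1058 = 0.00665 kg/m³.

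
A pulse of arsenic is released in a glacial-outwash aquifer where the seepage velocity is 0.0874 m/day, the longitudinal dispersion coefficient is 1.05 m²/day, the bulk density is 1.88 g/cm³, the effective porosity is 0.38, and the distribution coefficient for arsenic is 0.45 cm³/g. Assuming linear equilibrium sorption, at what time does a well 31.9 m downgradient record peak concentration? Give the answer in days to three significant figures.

815 days

Retardation factor R = 1 + ρ_b·K_d/n = 1 + 1.88 × 0.45/0.38 = 3.226.
Sorption retards both mechanisms: v_R = v/R = 0.02709 m/day, D_R = D/R = 0.3255 m²/day.
Peak time from v_R²t² + 2D_R t − x² = 0: t = (√(D_R² + v_R²x²) − D_R)/v_R².
√(D_R² + v_R²x²) = √(0.3255² + 0.02709² × 31.9²) = 0.9234; v_R² = 0.0007339.
t = (0.9234 − 0.3255)/0.0007339 = 815 days.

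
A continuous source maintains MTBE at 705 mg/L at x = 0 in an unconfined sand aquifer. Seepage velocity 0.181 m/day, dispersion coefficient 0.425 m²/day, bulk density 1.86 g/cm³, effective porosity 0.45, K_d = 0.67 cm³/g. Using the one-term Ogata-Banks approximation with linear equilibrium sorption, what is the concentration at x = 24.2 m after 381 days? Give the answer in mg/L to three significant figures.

Retardation factor R = 1 + ρ_b·K_d/n = 1 + 1.86 × 0.67/0.45 = 3.769.
Sorption retards both mechanisms: v_R = v/R = 0.04802 m/day, D_R = D/R = 0.1128 m²/day.
v_R·t = 0.04802 × 381 = 18.29562 m; 2√(D_R t) = 13.11 m; argument = (24.2 − 18.29562)/13.11 = 0.4504.
C = C₀ × ½·erfc(0.4504) = 705 × 0.2621 = 185 mg/L.

185 mg/L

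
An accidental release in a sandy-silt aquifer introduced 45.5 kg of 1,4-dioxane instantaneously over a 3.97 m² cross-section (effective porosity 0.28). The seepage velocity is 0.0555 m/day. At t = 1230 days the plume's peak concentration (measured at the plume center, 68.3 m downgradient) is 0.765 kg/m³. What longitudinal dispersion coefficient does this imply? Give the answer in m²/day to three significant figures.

0.185 m²/day

At the plume center C_max = M/(n_e·A·√(4πDt)), so D = M²/(4πt·(n_e·A·C_max)²).
n_e·A·C_max = 0.28 × 3.97 × 0.765 = 0.8504 kg/m.
D = 45.5²/(4π × 1230 × 0.8504²) = 0.185 m²/day.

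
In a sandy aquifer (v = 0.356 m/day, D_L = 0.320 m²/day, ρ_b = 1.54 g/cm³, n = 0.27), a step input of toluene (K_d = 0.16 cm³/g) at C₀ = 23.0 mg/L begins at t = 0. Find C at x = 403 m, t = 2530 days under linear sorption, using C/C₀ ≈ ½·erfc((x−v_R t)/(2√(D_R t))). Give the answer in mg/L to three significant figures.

Retardation factor R = 1 + ρ_b·K_d/n = 1 + 1.54 × 0.16/0.27 = 1.913.
Sorption retards both mechanisms: v_R = v/R = 0.1861 m/day, D_R = D/R = 0.1673 m²/day.
v_R·t = 0.1861 × 2530 = 470.833 m; 2√(D_R t) = 41.15 m; argument = (403 − 470.833)/41.15 = -1.648.
C = C₀ × ½·erfc(-1.648) = 23.0 × 0.9901 = 22.8 mg/L.

22.8 mg/L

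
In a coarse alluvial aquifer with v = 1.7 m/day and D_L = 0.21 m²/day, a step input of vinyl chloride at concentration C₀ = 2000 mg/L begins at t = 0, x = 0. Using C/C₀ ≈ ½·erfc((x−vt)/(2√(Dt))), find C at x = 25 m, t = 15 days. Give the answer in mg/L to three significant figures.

1160 mg/L

For a continuous step input, C/C₀ ≈ ½·erfc((x−vt)/(2√(Dt))).
vt = 1.7 × 15 = 25.5 m and 2√(Dt) = 2√(0.21 × 15) = 3.550 m.
Argument (x−vt)/(2√(Dt)) = (25 − 25.5)/3.550 = -0.1408; ½·erfc(-0.1408) = 0.5789.
C = 2000 × 0.5789 = 1160 mg/L.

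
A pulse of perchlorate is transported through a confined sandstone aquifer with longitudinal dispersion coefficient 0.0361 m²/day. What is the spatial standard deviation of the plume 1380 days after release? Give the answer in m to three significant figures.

9.98 m

Dispersive spreading gives a Gaussian with σ² = 2Dt; advection only shifts the center.
σ = √(2 × 0.0361 × 1380) = 9.98 m.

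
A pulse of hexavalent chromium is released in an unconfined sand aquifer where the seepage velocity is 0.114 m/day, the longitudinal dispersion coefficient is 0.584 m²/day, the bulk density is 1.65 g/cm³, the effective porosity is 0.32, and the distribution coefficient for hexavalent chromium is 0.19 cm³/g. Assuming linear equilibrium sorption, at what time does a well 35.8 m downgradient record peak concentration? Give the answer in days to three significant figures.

539 days

Retardation factor R = 1 + ρ_b·K_d/n = 1 + 1.65 × 0.19/0.32 = 1.980.
Sorption retards both mechanisms: v_R = v/R = 0.05758 m/day, D_R = D/R = 0.2949 m²/day.
Peak time from v_R²t² + 2D_R t − x² = 0: t = (√(D_R² + v_R²x²) − D_R)/v_R².
√(D_R² + v_R²x²) = √(0.2949² + 0.05758² × 35.8²) = 2.082; v_R² = 0.003315.
t = (2.082 − 0.2949)/0.003315 = 539 days.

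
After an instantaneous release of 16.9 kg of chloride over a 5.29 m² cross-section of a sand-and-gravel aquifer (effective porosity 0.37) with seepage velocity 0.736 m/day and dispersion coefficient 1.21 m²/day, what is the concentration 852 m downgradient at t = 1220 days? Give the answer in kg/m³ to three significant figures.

For an instantaneous plane source, C(x,t) = M/(n_e·A·√(4πDt)) · exp(−(x−vt)²/(4Dt)), with n_e·A the pore (flow) area.
Plume center vt = 0.736 × 1220 = 897.92 m, so the well at 852 m is 45.92 m upgradient of the peak.
√(4πDt) = 136.2 m, giving peak height M/(n_e·A·√(4πDt)) = 16.9/(0.37 × 5.29 × 136.2) = 0.06339 kg/m³.
(x−vt)²/(4Dt) = (-45.92)²/(4 × 1.21 × 1220) = 0.3571; exp(−0.3571) = 0.6997.
C = 0.06339 × 0.6997 = 0.0444 kg/m³.

0.0444 kg/m³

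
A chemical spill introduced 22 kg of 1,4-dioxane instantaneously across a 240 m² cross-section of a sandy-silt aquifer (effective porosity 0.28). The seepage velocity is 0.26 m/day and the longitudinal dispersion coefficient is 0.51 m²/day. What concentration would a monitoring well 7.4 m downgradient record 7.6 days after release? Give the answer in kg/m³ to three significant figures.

0.00703 kg/m³

For an instantaneous plane source, C(x,t) = M/(n_e·A·√(4πDt)) · exp(−(x−vt)²/(4Dt)), with n_e·A the pore (flow) area.
Plume center vt = 0.26 × 7.6 = 1.976 m, so the well at 7.4 m is 5.424 m downgradient of the peak.
√(4πDt) = 6.979 m, giving peak height M/(n_e·A·√(4πDt)) = 22/(0.28 × 240 × 6.979) = 0.04691 kg/m³.
(x−vt)²/(4Dt) = (5.424)²/(4 × 0.51 × 7.6) = 1.898; exp(−1.898) = 0.1499.
C = 0.04691 × 0.1499 = 0.00703 kg/m³.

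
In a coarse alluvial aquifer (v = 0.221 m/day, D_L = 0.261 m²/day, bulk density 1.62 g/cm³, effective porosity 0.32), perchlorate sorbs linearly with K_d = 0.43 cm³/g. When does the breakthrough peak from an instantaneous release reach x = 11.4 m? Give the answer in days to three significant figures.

Retardation factor R = 1 + ρ_b·K_d/n = 1 + 1.62 × 0.43/0.32 = 3.177.
Sorption retards both mechanisms: v_R = v/R = 0.06956 m/day, D_R = D/R = 0.08215 m²/day.
Peak time from v_R²t² + 2D_R t − x² = 0: t = (√(D_R² + v_R²x²) − D_R)/v_R².
√(D_R² + v_R²x²) = √(0.08215² + 0.06956² × 11.4²) = 0.7972; v_R² = 0.004839.
t = (0.7972 − 0.08215)/0.004839 = 148 days.

148 days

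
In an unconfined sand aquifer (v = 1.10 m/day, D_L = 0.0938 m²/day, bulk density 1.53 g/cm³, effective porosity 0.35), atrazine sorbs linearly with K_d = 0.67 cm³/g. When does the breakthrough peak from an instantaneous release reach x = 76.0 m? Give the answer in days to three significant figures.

271 days

Retardation factor R = 1 + ρ_b·K_d/n = 1 + 1.53 × 0.67/0.35 = 3.929.
Sorption retards both mechanisms: v_R = v/R = 0.2800 m/day, D_R = D/R = 0.02387 m²/day.
Peak time from v_R²t² + 2D_R t − x² = 0: t = (√(D_R² + v_R²x²) − D_R)/v_R².
√(D_R² + v_R²x²) = √(0.02387² + 0.2800² × 76.0²) = 21.28; v_R² = 0.07840.
t = (21.28 − 0.02387)/0.07840 = 271 days.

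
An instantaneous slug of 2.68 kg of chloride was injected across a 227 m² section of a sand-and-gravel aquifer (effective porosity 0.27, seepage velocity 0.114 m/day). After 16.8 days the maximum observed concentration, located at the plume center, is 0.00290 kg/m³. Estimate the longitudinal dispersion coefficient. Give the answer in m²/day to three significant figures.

1.08 m²/day

At the plume center C_max = M/(n_e·A·√(4πDt)), so D = M²/(4πt·(n_e·A·C_max)²).
n_e·A·C_max = 0.27 × 227 × 0.00290 = 0.1777 kg/m.
D = 2.68²/(4π × 16.8 × 0.1777²) = 1.08 m²/day.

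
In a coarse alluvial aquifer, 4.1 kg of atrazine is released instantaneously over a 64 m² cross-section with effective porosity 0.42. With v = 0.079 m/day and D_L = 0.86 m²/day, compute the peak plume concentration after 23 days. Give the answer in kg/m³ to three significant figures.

The peak of an instantaneous 1D plume sits at x = vt; there the Gaussian factor is 1 and C_max = M/(n_e·A·√(4πDt)), where n_e·A is the pore area the mass is dissolved in.
√(4πDt) = √(4π × 0.86 × 23) = 15.77 m, so C_max = 4.1/(0.42 × 64 × 15.77) = 0.00967 kg/m³.

0.00967 kg/m³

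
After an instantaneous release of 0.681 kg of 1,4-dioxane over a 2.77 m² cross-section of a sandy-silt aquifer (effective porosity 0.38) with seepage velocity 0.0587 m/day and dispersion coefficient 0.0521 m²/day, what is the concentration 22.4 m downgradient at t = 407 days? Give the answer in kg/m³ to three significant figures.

0.0386 kg/m³

For an instantaneous plane source, C(x,t) = M/(n_e·A·√(4πDt)) · exp(−(x−vt)²/(4Dt)), with n_e·A the pore (flow) area.
Plume center vt = 0.0587 × 407 = 23.8909 m, so the well at 22.4 m is 1.4909 m upgradient of the peak.
√(4πDt) = 16.32 m, giving peak height M/(n_e·A·√(4πDt)) = 0.681/(0.38 × 2.77 × 16.32) = 0.03964 kg/m³.
(x−vt)²/(4Dt) = (-1.4909)²/(4 × 0.0521 × 407) = 0.02621; exp(−0.02621) = 0.9741.
C = 0.03964 × 0.9741 = 0.0386 kg/m³.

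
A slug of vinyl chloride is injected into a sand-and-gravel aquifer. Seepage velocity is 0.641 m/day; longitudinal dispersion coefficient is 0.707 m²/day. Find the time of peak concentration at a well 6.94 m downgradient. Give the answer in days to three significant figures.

9.24 days

For the 1D instantaneous-source solution, setting ∂C/∂t = 0 at fixed x gives v²t² + 2Dt − x² = 0, so t = (√(D² + v²x²) − D)/v².
√(D² + v²x²) = √(0.707² + 0.641² × 6.94²) = 4.504; v² = 0.410881.
t = (4.504 − 0.707)/0.410881 = 9.24 days (vs. the pure-advection estimate x/v = 10.8 d).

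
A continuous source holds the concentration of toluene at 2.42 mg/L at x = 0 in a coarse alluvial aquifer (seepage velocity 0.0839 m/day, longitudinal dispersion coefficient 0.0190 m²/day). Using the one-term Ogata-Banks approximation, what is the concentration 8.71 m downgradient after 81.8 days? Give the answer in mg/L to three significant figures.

For a continuous step input, C/C₀ ≈ ½·erfc((x−vt)/(2√(Dt))).
vt = 0.0839 × 81.8 = 6.86302 m and 2√(Dt) = 2√(0.0190 × 81.8) = 2.493 m.
Argument (x−vt)/(2√(Dt)) = (8.71 − 6.86302)/2.493 = 0.7409; ½·erfc(0.7409) = 0.1474.
C = 2.42 × 0.1474 = 0.357 mg/L.

0.357 mg/L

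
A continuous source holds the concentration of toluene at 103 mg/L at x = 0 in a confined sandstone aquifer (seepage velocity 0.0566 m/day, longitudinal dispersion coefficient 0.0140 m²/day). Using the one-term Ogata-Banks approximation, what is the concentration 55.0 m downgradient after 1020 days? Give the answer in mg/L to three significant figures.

For a continuous step input, C/C₀ ≈ ½·erfc((x−vt)/(2√(Dt))).
vt = 0.0566 × 1020 = 57.732 m and 2√(Dt) = 2√(0.0140 × 1020) = 7.558 m.
Argument (x−vt)/(2√(Dt)) = (55.0 − 57.732)/7.558 = -0.3615; ½·erfc(-0.3615) = 0.6954.
C = 103 × 0.6954 = 71.6 mg/L.

71.6 mg/L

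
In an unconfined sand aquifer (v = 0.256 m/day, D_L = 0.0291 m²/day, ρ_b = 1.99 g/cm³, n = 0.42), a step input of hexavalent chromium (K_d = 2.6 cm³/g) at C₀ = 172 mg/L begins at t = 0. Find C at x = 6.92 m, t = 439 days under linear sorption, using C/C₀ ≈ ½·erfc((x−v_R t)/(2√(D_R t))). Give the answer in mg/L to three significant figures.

Retardation factor R = 1 + ρ_b·K_d/n = 1 + 1.99 × 2.6/0.42 = 13.32.
Sorption retards both mechanisms: v_R = v/R = 0.01922 m/day, D_R = D/R = 0.002185 m²/day.
v_R·t = 0.01922 × 439 = 8.43758 m; 2√(D_R t) = 1.959 m; argument = (6.92 − 8.43758)/1.959 = -0.7747.
C = C₀ × ½·erfc(-0.7747) = 172 × 0.8634 = 149 mg/L.

149 mg/L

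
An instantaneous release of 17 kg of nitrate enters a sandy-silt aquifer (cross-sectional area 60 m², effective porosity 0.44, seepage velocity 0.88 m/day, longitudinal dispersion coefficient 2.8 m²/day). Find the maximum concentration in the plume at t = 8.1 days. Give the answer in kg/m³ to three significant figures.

0.0381 kg/m³

The peak of an instantaneous 1D plume sits at x = vt; there the Gaussian factor is 1 and C_max = M/(n_e·A·√(4πDt)), where n_e·A is the pore area the mass is dissolved in.
√(4πDt) = √(4π × 2.8 × 8.1) = 16.88 m, so C_max = 17/(0.44 × 60 × 16.88) = 0.0381 kg/m³.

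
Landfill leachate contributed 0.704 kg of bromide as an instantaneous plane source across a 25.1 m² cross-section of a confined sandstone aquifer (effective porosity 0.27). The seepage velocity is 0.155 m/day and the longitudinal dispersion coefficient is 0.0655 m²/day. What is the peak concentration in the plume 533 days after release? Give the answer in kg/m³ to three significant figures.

0.00496 kg/m³

The peak of an instantaneous 1D plume sits at x = vt; there the Gaussian factor is 1 and C_max = M/(n_e·A·√(4πDt)), where n_e·A is the pore area the mass is dissolved in.
√(4πDt) = √(4π × 0.0655 × 533) = 20.95 m, so C_max = 0.704/(0.27 × 25.1 × 20.95) = 0.00496 kg/m³.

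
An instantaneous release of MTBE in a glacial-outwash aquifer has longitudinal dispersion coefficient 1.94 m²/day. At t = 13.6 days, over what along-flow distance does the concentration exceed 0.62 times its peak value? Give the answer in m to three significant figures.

The plume is Gaussian with σ = √(2Dt) = √(2 × 1.94 × 13.6) = 7.264 m.
C/C_peak = exp(−Δx²/(2σ²)) = 0.62 ⇒ Δx = σ·√(−2 ln 0.62) = 7.264 × 0.9778 = 7.103 m.
Width = 2Δx = 14.2 m.

14.2 m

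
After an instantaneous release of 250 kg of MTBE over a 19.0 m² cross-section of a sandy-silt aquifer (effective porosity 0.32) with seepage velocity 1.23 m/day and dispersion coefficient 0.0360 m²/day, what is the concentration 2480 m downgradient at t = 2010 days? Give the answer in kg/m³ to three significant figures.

For an instantaneous plane source, C(x,t) = M/(n_e·A·√(4πDt)) · exp(−(x−vt)²/(4Dt)), with n_e·A the pore (flow) area.
Plume center vt = 1.23 × 2010 = 2472.3 m, so the well at 2480 m is 7.7 m downgradient of the peak.
√(4πDt) = 30.15 m, giving peak height M/(n_e·A·√(4πDt)) = 250/(0.32 × 19.0 × 30.15) = 1.364 kg/m³.
(x−vt)²/(4Dt) = (7.7)²/(4 × 0.0360 × 2010) = 0.2048; exp(−0.2048) = 0.8148.
C = 1.364 × 0.8148 = 1.11 kg/m³.

1.11 kg/m³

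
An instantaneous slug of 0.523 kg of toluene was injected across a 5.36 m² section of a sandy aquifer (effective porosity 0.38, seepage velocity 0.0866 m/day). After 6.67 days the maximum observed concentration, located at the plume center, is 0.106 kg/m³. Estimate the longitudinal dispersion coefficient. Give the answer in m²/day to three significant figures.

At the plume center C_max = M/(n_e·A·√(4πDt)), so D = M²/(4πt·(n_e·A·C_max)²).
n_e·A·C_max = 0.38 × 5.36 × 0.106 = 0.2159 kg/m.
D = 0.523²/(4π × 6.67 × 0.2159²) = 0.0700 m²/day.

0.0700 m²/day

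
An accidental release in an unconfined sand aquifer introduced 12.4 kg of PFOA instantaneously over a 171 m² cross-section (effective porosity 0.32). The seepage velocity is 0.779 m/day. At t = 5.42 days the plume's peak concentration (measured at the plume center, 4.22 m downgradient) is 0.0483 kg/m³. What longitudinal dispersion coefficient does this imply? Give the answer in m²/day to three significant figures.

At the plume center C_max = M/(n_e·A·√(4πDt)), so D = M²/(4πt·(n_e·A·C_max)²).
n_e·A·C_max = 0.32 × 171 × 0.0483 = 2.643 kg/m.
D = 12.4²/(4π × 5.42 × 2.643²) = 0.323 m²/day.

0.323 m²/day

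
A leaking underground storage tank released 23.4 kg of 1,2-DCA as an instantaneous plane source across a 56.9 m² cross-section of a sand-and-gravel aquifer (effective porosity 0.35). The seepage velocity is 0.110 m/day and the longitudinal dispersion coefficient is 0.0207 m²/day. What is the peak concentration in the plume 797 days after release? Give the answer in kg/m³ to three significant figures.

0.0816 kg/m³

The peak of an instantaneous 1D plume sits at x = vt; there the Gaussian factor is 1 and C_max = M/(n_e·A·√(4πDt)), where n_e·A is the pore area the mass is dissolved in.
√(4πDt) = √(4π × 0.0207 × 797) = 14.40 m, so C_max = 23.4/(0.35 × 56.9 × 14.40) = 0.0816 kg/m³.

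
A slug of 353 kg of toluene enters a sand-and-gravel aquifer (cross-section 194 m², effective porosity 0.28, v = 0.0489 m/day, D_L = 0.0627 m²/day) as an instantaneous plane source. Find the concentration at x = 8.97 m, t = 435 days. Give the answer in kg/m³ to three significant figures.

0.0877 kg/m³

For an instantaneous plane source, C(x,t) = M/(n_e·A·√(4πDt)) · exp(−(x−vt)²/(4Dt)), with n_e·A the pore (flow) area.
Plume center vt = 0.0489 × 435 = 21.2715 m, so the well at 8.97 m is 12.3015 m upgradient of the peak.
√(4πDt) = 18.51 m, giving peak height M/(n_e·A·√(4πDt)) = 353/(0.28 × 194 × 18.51) = 0.3511 kg/m³.
(x−vt)²/(4Dt) = (-12.3015)²/(4 × 0.0627 × 435) = 1.387; exp(−1.387) = 0.2498.
C = 0.3511 × 0.2498 = 0.0877 kg/m³.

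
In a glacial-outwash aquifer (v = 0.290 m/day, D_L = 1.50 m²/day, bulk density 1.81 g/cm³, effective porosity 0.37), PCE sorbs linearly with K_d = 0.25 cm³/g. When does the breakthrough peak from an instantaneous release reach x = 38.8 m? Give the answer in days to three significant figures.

Retardation factor R = 1 + ρ_b·K_d/n = 1 + 1.81 × 0.25/0.37 = 2.223.
Sorption retards both mechanisms: v_R = v/R = 0.1305 m/day, D_R = D/R = 0.6748 m²/day.
Peak time from v_R²t² + 2D_R t − x² = 0: t = (√(D_R² + v_R²x²) − D_R)/v_R².
√(D_R² + v_R²x²) = √(0.6748² + 0.1305² × 38.8²) = 5.108; v_R² = 0.01703.
t = (5.108 − 0.6748)/0.01703 = 260 days.

260 days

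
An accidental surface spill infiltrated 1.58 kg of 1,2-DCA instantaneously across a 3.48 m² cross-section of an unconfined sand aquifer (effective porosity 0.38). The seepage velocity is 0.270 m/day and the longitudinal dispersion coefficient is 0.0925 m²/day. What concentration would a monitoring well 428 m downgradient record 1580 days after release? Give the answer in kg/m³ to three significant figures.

For an instantaneous plane source, C(x,t) = M/(n_e·A·√(4πDt)) · exp(−(x−vt)²/(4Dt)), with n_e·A the pore (flow) area.
Plume center vt = 0.270 × 1580 = 426.6 m, so the well at 428 m is 1.4 m downgradient of the peak.
√(4πDt) = 42.86 m, giving peak height M/(n_e·A·√(4πDt)) = 1.58/(0.38 × 3.48 × 42.86) = 0.02788 kg/m³.
(x−vt)²/(4Dt) = (1.4)²/(4 × 0.0925 × 1580) = 0.003353; exp(−0.003353) = 0.9967.
C = 0.02788 × 0.9967 = 0.0278 kg/m³.

0.0278 kg/m³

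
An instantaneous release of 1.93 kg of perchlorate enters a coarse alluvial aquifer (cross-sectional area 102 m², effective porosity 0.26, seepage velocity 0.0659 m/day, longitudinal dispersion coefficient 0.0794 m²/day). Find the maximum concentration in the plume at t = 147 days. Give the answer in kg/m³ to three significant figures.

The peak of an instantaneous 1D plume sits at x = vt; there the Gaussian factor is 1 and C_max = M/(n_e·A·√(4πDt)), where n_e·A is the pore area the mass is dissolved in.
√(4πDt) = √(4π × 0.0794 × 147) = 12.11 m, so C_max = 1.93/(0.26 × 102 × 12.11) = 0.00601 kg/m³.

0.00601 kg/m³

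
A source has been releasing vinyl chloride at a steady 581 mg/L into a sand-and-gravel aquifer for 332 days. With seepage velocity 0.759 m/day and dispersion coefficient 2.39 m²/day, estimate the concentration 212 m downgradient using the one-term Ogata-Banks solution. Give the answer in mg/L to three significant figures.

489 mg/L

For a continuous step input, C/C₀ ≈ ½·erfc((x−vt)/(2√(Dt))).
vt = 0.759 × 332 = 251.988 m and 2√(Dt) = 2√(2.39 × 332) = 56.34 m.
Argument (x−vt)/(2√(Dt)) = (212 − 251.988)/56.34 = -0.7098; ½·erfc(-0.7098) = 0.8423.
C = 581 × 0.8423 = 489 mg/L.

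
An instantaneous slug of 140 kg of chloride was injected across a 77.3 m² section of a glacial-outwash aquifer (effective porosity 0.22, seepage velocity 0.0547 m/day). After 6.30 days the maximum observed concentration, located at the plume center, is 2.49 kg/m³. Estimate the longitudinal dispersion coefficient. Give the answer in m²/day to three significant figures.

0.138 m²/day

At the plume center C_max = M/(n_e·A·√(4πDt)), so D = M²/(4πt·(n_e·A·C_max)²).
n_e·A·C_max = 0.22 × 77.3 × 2.49 = 42.34 kg/m.
D = 140²/(4π × 6.30 × 42.34²) = 0.138 m²/day.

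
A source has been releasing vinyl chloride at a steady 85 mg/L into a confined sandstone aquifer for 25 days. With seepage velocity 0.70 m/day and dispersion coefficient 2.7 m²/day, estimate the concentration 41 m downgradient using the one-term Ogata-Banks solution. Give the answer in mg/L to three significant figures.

1.83 mg/L

For a continuous step input, C/C₀ ≈ ½·erfc((x−vt)/(2√(Dt))).
vt = 0.70 × 25 = 17.5 m and 2√(Dt) = 2√(2.7 × 25) = 16.43 m.
Argument (x−vt)/(2√(Dt)) = (41 − 17.5)/16.43 = 1.430; ½·erfc(1.430) = 0.02157.
C = 85 × 0.02157 = 1.83 mg/L.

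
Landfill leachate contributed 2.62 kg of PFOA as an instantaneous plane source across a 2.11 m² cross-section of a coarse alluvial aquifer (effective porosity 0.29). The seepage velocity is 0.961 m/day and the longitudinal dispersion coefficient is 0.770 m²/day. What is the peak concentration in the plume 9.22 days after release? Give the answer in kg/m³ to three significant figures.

The peak of an instantaneous 1D plume sits at x = vt; there the Gaussian factor is 1 and C_max = M/(n_e·A·√(4πDt)), where n_e·A is the pore area the mass is dissolved in.
√(4πDt) = √(4π × 0.770 × 9.22) = 9.445 m, so C_max = 2.62/(0.29 × 2.11 × 9.445) = 0.453 kg/m³.

0.453 kg/m³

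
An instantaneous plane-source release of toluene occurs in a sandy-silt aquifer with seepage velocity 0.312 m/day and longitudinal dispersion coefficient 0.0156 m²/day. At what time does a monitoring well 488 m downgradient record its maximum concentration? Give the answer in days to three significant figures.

1560 days

For the 1D instantaneous-source solution, setting ∂C/∂t = 0 at fixed x gives v²t² + 2Dt − x² = 0, so t = (√(D² + v²x²) − D)/v².
√(D² + v²x²) = √(0.0156² + 0.312² × 488²) = 152.3; v² = 0.097344.
t = (152.3 − 0.0156)/0.097344 = 1560 days (vs. the pure-advection estimate x/v = 1560 d).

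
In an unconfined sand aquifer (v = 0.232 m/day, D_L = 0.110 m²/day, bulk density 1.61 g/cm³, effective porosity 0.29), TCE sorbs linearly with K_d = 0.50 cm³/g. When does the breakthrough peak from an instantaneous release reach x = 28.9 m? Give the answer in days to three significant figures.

463 days

Retardation factor R = 1 + ρ_b·K_d/n = 1 + 1.61 × 0.50/0.29 = 3.776.
Sorption retards both mechanisms: v_R = v/R = 0.06144 m/day, D_R = D/R = 0.02913 m²/day.
Peak time from v_R²t² + 2D_R t − x² = 0: t = (√(D_R² + v_R²x²) − D_R)/v_R².
√(D_R² + v_R²x²) = √(0.02913² + 0.06144² × 28.9²) = 1.776; v_R² = 0.003775.
t = (1.776 − 0.02913)/0.003775 = 463 days.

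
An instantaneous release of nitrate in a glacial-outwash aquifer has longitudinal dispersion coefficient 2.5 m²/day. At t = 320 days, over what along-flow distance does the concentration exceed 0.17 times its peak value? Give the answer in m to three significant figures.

151 m

The plume is Gaussian with σ = √(2Dt) = √(2 × 2.5 × 320) = 40.00 m.
C/C_peak = exp(−Δx²/(2σ²)) = 0.17 ⇒ Δx = σ·√(−2 ln 0.17) = 40.00 × 1.883 = 75.32 m.
Width = 2Δx = 151 m.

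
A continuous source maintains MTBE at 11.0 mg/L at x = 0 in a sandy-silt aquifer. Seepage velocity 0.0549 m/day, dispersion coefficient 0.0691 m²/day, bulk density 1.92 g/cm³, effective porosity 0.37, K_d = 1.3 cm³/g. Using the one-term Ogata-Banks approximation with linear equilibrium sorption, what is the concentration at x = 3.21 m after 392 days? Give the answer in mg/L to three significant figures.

Retardation factor R = 1 + ρ_b·K_d/n = 1 + 1.92 × 1.3/0.37 = 7.746.
Sorption retards both mechanisms: v_R = v/R = 0.007088 m/day, D_R = D/R = 0.008921 m²/day.
v_R·t = 0.007088 × 392 = 2.778496 m; 2√(D_R t) = 3.740 m; argument = (3.21 − 2.778496)/3.740 = 0.1154.
C = C₀ × ½·erfc(0.1154) = 11.0 × 0.4352 = 4.79 mg/L.

4.79 mg/L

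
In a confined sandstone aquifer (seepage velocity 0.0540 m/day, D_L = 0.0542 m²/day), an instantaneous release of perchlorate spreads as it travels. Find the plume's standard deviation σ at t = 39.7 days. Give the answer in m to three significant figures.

2.07 m

Dispersive spreading gives a Gaussian with σ² = 2Dt; advection only shifts the center.
σ = √(2 × 0.0542 × 39.7) = 2.07 m.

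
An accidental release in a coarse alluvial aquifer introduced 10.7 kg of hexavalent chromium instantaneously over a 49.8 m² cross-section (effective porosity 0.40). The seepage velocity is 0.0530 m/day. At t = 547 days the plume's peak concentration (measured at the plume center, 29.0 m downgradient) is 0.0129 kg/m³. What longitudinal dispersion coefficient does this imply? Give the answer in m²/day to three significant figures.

At the plume center C_max = M/(n_e·A·√(4πDt)), so D = M²/(4πt·(n_e·A·C_max)²).
n_e·A·C_max = 0.40 × 49.8 × 0.0129 = 0.2570 kg/m.
D = 10.7²/(4π × 547 × 0.2570²) = 0.252 m²/day.

0.252 m²/day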